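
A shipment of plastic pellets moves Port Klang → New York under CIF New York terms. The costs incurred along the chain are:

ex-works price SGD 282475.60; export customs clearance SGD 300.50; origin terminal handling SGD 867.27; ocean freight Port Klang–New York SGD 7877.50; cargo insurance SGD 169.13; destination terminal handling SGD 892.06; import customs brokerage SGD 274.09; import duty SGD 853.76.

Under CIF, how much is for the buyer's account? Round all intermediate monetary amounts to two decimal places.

Buyer's account: SGD 2019.91

CIF: the seller pays costs through ocean freight and marine insurance to the destination port.
Seller's account: goods 282475.60 + export clearance 300.50 + origin terminal 867.27 + freight 7877.50 + insurance 169.13 = 291690.00
Buyer's account: destination terminal 892.06 + brokerage 274.09 + duty 853.76 = 2019.91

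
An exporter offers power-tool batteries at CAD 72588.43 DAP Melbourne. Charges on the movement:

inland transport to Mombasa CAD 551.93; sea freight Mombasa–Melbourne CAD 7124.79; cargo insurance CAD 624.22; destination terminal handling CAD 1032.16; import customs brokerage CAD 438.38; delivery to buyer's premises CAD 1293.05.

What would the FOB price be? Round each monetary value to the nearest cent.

FOB price: CAD 62514.21

Not relevant to the conversion: inland to port — on the seller under both DAP and FOB; already in the DAP price and stays in the FOB price. brokerage — on the buyer under both terms; not part of either seller's price.
From DAP to FOB, the seller no longer bears: freight, insurance, destination terminal, delivery.
FOB price = 72588.43 − 7124.79 − 624.22 − 1032.16 − 1293.05 = 62514.21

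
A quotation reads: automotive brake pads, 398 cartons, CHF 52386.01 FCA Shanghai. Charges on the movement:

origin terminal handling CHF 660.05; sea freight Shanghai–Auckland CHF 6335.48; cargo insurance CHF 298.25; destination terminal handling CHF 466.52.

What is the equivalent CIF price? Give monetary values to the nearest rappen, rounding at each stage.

CIF price: CHF 59679.79

Not relevant to the conversion: destination terminal — on the buyer under both terms; not part of either seller's price.
From FCA to CIF, the seller additionally bears: origin terminal, freight, insurance.
CIF price = 52386.01 + 660.05 + 6335.48 + 298.25 = 59679.79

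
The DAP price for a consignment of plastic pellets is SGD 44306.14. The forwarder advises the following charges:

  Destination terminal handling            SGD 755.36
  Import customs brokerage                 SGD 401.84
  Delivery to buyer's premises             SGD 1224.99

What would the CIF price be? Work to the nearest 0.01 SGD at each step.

CIF price: SGD 42325.79

Not relevant to the conversion: brokerage — on the buyer under both terms; not part of either seller's price.
From DAP to CIF, the seller no longer bears: destination terminal, delivery.
CIF price = 44306.14 − 755.36 − 1224.99 = 42325.79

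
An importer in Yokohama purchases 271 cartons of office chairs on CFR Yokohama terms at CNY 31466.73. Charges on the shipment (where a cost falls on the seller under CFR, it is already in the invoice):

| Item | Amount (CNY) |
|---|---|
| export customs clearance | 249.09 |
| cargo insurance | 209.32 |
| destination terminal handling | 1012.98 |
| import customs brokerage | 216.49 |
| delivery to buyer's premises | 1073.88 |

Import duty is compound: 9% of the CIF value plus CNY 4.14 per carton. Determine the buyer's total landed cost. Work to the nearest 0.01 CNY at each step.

CFR: the seller pays costs through ocean freight to the destination port, but not insurance.
Already in the invoice (seller's account under CFR): export clearance — exclude.
CIF value = CFR price + insurance = 31466.73 + 209.32 = 31676.05
Ad valorem component: 31676.05 × 9% = 2850.84
Specific component: 271 × 4.14 = 1121.94
Import duty = 2850.84 + 1121.94 = 3972.78
Buyer bears: insurance 209.32 + destination terminal 1012.98 + brokerage 216.49 + delivery 1073.88 + duty 3972.78 = 6485.45
Landed cost = invoice 31466.73 + 6485.45 = 37952.18

Total landed cost: CNY 37952.18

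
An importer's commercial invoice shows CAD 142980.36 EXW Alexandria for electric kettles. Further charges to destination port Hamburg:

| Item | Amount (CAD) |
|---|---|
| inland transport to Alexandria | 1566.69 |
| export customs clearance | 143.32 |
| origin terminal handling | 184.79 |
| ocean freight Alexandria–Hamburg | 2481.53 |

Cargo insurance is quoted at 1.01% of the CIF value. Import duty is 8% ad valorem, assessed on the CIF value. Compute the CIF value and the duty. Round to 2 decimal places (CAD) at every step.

Let C be the CIF value. C = EXW price + pre-shipment costs + freight + 1.01% × C
C − 1.01% × C = 142980.36 + 1566.69 + 143.32 + 184.79 + 2481.53
0.9899 × C = 147356.69
C = 147356.69 / 0.9899 = 148860.18
Insurance premium = 1.01% × 148860.18 = 1503.49
Import duty = 148860.18 × 8% = 11908.81

CIF value: CAD 148860.18; import duty: CAD 11908.81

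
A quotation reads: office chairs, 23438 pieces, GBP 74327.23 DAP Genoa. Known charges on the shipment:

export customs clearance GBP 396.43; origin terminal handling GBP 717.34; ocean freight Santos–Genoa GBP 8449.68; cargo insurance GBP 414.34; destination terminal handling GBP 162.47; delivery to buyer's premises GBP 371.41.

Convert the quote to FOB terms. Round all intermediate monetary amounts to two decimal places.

FOB price: GBP 64929.33

Not relevant to the conversion: export clearance, origin terminal — on the seller under both DAP and FOB; already in the DAP price and stays in the FOB price.
From DAP to FOB, the seller no longer bears: freight, insurance, destination terminal, delivery.
FOB price = 74327.23 − 8449.68 − 414.34 − 162.47 − 371.41 = 64929.33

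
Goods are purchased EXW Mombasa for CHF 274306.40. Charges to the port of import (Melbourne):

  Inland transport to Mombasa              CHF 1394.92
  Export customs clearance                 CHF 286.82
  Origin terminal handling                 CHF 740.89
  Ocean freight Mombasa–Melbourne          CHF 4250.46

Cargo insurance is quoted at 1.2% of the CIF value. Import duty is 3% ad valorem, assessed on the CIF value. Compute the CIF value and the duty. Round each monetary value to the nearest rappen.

Let C be the CIF value. C = EXW price + pre-shipment costs + freight + 1.2% × C
C − 1.2% × C = 274306.40 + 1394.92 + 286.82 + 740.89 + 4250.46
0.988 × C = 280979.49
C = 280979.49 / 0.988 = 284392.20
Insurance premium = 1.2% × 284392.20 = 3412.71
Import duty = 284392.20 × 3% = 8531.77

CIF value: CHF 284392.20; import duty: CHF 8531.77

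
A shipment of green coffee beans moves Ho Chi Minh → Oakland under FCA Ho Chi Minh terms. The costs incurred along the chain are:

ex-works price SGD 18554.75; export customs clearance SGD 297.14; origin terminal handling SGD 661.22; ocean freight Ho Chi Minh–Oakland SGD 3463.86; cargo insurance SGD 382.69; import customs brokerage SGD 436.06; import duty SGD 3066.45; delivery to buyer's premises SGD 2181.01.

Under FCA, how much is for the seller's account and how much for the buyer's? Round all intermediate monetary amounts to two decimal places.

FCA: the seller delivers export-cleared goods to the carrier; the buyer bears costs from that point.
Seller's account: goods 18554.75 + export clearance 297.14 = 18851.89
Buyer's account: origin terminal 661.22 + freight 3463.86 + insurance 382.69 + brokerage 436.06 + duty 3066.45 + delivery 2181.01 = 10191.29

Seller: SGD 18851.89; buyer: SGD 10191.29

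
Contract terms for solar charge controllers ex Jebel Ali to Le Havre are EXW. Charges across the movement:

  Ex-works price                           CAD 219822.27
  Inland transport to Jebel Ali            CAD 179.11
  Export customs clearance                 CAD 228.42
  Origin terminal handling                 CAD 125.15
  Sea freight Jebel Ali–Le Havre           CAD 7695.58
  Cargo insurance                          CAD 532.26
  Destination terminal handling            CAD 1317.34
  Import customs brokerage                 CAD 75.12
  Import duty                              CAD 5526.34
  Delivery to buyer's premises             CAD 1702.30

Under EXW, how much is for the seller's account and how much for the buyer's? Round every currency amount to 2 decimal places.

Seller: CAD 219822.27; buyer: CAD 17381.62

EXW: the seller makes goods available at their premises; the buyer bears all onward costs.
Seller's account: goods 219822.27 = 219822.27
Buyer's account: inland to port 179.11 + export clearance 228.42 + origin terminal 125.15 + freight 7695.58 + insurance 532.26 + destination terminal 1317.34 + brokerage 75.12 + duty 5526.34 + delivery 1702.30 = 17381.62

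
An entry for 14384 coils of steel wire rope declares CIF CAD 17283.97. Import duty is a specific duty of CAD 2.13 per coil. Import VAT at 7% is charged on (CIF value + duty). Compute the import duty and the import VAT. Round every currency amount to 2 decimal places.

Import duty: CAD 30637.92; import VAT: CAD 3354.53

Import duty = 14384 × 2.13 = 30637.92
VAT base = CIF + duty = 17283.97 + 30637.92 = 47921.89
Import VAT = 47921.89 × 7% = 3354.53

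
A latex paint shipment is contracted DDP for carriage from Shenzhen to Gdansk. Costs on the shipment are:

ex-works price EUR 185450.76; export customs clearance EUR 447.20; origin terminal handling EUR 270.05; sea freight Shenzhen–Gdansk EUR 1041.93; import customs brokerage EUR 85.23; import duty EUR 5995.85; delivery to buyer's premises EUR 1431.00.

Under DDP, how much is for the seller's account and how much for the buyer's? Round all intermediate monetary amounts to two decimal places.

Seller: EUR 194722.02; buyer: EUR 0.00

DDP: the seller bears all costs including import duty.
Seller's account: goods 185450.76 + export clearance 447.20 + origin terminal 270.05 + freight 1041.93 + brokerage 85.23 + duty 5995.85 + delivery 1431.00 = 194722.02
Buyer's account: 0.00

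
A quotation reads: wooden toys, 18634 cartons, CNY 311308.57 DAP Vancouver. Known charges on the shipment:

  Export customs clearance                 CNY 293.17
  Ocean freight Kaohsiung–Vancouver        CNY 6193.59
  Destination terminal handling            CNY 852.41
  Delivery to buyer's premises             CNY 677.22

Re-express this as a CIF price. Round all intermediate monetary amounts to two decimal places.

Not relevant to the conversion: freight, export clearance — on the seller under both DAP and CIF; already in the DAP price and stays in the CIF price.
From DAP to CIF, the seller no longer bears: destination terminal, delivery.
CIF price = 311308.57 − 852.41 − 677.22 = 309778.94

CIF price: CNY 309778.94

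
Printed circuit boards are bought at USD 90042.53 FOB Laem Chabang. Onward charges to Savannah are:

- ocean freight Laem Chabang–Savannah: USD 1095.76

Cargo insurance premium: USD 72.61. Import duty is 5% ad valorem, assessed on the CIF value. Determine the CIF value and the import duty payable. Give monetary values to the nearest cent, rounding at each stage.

CIF = FOB price + freight + insurance
CIF = 90042.53 + 1095.76 + 72.61 = 91210.90
Import duty = 91210.90 × 5% = 4560.55

CIF value: USD 91210.90; import duty: USD 4560.55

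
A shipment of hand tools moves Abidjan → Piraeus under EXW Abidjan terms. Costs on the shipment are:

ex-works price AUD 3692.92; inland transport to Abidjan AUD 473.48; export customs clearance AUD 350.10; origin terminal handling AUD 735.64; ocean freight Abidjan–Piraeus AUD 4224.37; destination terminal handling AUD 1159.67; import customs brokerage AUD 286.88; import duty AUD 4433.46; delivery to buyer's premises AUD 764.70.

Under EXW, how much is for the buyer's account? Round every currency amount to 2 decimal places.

Buyer's account: AUD 12428.30

EXW: the seller makes goods available at their premises; the buyer bears all onward costs.
Seller's account: goods 3692.92 = 3692.92
Buyer's account: inland to port 473.48 + export clearance 350.10 + origin terminal 735.64 + freight 4224.37 + destination terminal 1159.67 + brokerage 286.88 + duty 4433.46 + delivery 764.70 = 12428.30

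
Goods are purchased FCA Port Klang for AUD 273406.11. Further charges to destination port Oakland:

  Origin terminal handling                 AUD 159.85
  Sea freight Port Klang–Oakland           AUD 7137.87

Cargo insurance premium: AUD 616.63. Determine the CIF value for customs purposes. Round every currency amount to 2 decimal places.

CIF value: AUD 281320.46

CIF = FCA price + pre-shipment costs + freight + insurance
CIF = 273406.11 + 159.85 + 7137.87 + 616.63 = 281320.46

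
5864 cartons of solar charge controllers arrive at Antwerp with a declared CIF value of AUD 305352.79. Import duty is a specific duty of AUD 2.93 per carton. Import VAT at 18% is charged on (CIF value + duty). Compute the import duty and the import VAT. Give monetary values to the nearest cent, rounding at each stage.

Import duty = 5864 × 2.93 = 17181.52
VAT base = CIF + duty = 305352.79 + 17181.52 = 322534.31
Import VAT = 322534.31 × 18% = 58056.18

Import duty: AUD 17181.52; import VAT: AUD 58056.18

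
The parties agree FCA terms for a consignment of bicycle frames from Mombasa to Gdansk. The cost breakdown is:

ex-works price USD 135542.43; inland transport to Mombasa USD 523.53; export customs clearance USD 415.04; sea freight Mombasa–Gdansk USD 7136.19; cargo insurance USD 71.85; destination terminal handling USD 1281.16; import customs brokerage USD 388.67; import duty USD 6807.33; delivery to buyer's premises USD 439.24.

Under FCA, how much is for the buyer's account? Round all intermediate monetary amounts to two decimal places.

FCA: the seller delivers export-cleared goods to the carrier; the buyer bears costs from that point.
Seller's account: goods 135542.43 + inland to port 523.53 + export clearance 415.04 = 136481.00
Buyer's account: freight 7136.19 + insurance 71.85 + destination terminal 1281.16 + brokerage 388.67 + duty 6807.33 + delivery 439.24 = 16124.44

Buyer's account: USD 16124.44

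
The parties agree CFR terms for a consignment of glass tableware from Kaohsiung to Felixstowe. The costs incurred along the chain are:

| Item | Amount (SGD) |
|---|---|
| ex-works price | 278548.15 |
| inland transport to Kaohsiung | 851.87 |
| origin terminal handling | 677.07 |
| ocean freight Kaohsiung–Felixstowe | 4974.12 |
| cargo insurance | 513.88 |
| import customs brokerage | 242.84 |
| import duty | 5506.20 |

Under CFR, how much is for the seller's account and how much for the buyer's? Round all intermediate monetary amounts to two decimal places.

CFR: the seller pays costs through ocean freight to the destination port, but not insurance.
Seller's account: goods 278548.15 + inland to port 851.87 + origin terminal 677.07 + freight 4974.12 = 285051.21
Buyer's account: insurance 513.88 + brokerage 242.84 + duty 5506.20 = 6262.92

Seller: SGD 285051.21; buyer: SGD 6262.92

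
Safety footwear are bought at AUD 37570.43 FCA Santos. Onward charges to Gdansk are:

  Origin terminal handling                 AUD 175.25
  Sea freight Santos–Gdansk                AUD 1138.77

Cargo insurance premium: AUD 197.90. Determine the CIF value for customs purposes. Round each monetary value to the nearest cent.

CIF = FCA price + pre-shipment costs + freight + insurance
CIF = 37570.43 + 175.25 + 1138.77 + 197.90 = 39082.35

CIF value: AUD 39082.35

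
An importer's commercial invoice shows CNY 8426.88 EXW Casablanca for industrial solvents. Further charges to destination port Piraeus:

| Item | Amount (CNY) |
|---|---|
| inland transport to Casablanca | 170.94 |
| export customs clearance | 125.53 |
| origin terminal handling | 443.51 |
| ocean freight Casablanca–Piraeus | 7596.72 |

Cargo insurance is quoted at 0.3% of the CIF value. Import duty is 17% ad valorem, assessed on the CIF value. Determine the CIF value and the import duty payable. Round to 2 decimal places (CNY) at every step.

CIF value: CNY 16814.02; import duty: CNY 2858.38

Let C be the CIF value. C = EXW price + pre-shipment costs + freight + 0.3% × C
C − 0.3% × C = 8426.88 + 170.94 + 125.53 + 443.51 + 7596.72
0.997 × C = 16763.58
C = 16763.58 / 0.997 = 16814.02
Insurance premium = 0.3% × 16814.02 = 50.44
Import duty = 16814.02 × 17% = 2858.38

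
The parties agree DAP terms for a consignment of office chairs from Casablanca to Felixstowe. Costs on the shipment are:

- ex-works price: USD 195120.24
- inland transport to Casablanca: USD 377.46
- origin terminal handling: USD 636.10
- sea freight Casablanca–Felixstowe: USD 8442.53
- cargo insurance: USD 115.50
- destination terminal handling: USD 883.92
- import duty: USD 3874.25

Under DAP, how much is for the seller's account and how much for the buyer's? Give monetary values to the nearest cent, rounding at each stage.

Seller: USD 205575.75; buyer: USD 3874.25

DAP: the seller bears all costs to the named destination except import duty and clearance.
Seller's account: goods 195120.24 + inland to port 377.46 + origin terminal 636.10 + freight 8442.53 + insurance 115.50 + destination terminal 883.92 = 205575.75
Buyer's account: duty 3874.25 = 3874.25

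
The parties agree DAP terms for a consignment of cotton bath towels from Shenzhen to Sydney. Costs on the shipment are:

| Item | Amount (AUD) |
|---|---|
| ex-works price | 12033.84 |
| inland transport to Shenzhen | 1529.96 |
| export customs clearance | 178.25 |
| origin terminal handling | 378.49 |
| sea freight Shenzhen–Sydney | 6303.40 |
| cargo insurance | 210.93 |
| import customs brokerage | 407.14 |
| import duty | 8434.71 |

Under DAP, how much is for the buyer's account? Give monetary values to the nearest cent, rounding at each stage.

Buyer's account: AUD 8841.85

DAP: the seller bears all costs to the named destination except import duty and clearance.
Seller's account: goods 12033.84 + inland to port 1529.96 + export clearance 178.25 + origin terminal 378.49 + freight 6303.40 + insurance 210.93 = 20634.87
Buyer's account: brokerage 407.14 + duty 8434.71 = 8841.85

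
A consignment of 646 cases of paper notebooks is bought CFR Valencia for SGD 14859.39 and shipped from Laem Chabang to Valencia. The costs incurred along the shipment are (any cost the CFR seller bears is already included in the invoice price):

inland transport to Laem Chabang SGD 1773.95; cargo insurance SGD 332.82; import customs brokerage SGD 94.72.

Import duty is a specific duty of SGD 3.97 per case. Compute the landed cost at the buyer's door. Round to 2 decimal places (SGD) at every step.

Total landed cost: SGD 17851.55

CFR: the seller pays costs through ocean freight to the destination port, but not insurance.
Already in the invoice (seller's account under CFR): inland to port — exclude.
CIF value = CFR price + insurance = 14859.39 + 332.82 = 15192.21
Import duty = 646 × 3.97 = 2564.62
Buyer bears: insurance 332.82 + brokerage 94.72 + duty 2564.62 = 2992.16
Landed cost = invoice 14859.39 + 2992.16 = 17851.55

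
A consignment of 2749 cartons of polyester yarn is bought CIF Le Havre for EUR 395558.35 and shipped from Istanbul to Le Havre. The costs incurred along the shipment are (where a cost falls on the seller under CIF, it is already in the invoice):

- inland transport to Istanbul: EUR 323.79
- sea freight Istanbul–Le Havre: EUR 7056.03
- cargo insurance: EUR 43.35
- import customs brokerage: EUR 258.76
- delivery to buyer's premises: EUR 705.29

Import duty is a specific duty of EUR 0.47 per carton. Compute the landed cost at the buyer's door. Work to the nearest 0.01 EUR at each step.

Total landed cost: EUR 397814.43

CIF: the seller pays costs through ocean freight and marine insurance to the destination port.
Already in the invoice (seller's account under CIF): inland to port, freight, insurance — exclude.
The CIF price already equals the CIF value: 395558.35
Import duty = 2749 × 0.47 = 1292.03
Buyer bears: brokerage 258.76 + delivery 705.29 + duty 1292.03 = 2256.08
Landed cost = invoice 395558.35 + 2256.08 = 397814.43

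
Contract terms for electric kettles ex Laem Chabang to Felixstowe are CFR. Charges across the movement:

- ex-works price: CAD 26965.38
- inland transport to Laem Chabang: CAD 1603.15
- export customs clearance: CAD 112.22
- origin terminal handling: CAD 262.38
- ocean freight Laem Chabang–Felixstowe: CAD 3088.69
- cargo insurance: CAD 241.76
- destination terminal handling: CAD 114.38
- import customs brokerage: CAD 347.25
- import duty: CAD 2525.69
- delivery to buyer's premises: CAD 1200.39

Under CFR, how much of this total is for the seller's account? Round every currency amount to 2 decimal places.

CFR: the seller pays costs through ocean freight to the destination port, but not insurance.
Seller's account: goods 26965.38 + inland to port 1603.15 + export clearance 112.22 + origin terminal 262.38 + freight 3088.69 = 32031.82
Buyer's account: insurance 241.76 + destination terminal 114.38 + brokerage 347.25 + duty 2525.69 + delivery 1200.39 = 4429.47

Seller's account: CAD 32031.82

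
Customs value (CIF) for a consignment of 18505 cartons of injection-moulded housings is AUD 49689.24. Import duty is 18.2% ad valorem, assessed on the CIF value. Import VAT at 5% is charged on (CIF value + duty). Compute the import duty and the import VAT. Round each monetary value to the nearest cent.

Import duty: AUD 9043.44; import VAT: AUD 2936.63

Import duty = 49689.24 × 18.2% = 9043.44
VAT base = CIF + duty = 49689.24 + 9043.44 = 58732.68
Import VAT = 58732.68 × 5% = 2936.63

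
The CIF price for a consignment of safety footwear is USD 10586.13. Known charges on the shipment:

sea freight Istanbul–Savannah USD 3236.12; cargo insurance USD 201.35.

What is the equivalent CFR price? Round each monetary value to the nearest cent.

Not relevant to the conversion: freight — on the seller under both CIF and CFR; already in the CIF price and stays in the CFR price.
From CIF to CFR, the seller no longer bears: insurance.
CFR price = 10586.13 − 201.35 = 10384.78

CFR price: USD 10384.78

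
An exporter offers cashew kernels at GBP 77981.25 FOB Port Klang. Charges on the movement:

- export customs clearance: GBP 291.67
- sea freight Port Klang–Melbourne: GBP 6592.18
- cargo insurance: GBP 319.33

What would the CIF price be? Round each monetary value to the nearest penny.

CIF price: GBP 84892.76

Not relevant to the conversion: export clearance — on the seller under both FOB and CIF; already in the FOB price and stays in the CIF price.
From FOB to CIF, the seller additionally bears: freight, insurance.
CIF price = 77981.25 + 6592.18 + 319.33 = 84892.76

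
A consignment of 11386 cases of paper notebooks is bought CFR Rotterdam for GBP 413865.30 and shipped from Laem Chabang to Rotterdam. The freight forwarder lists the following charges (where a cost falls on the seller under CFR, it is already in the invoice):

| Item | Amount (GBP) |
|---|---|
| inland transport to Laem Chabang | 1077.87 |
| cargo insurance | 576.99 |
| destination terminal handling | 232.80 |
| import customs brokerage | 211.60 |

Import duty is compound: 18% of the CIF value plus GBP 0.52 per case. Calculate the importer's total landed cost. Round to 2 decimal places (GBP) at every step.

Total landed cost: GBP 495407.02

CFR: the seller pays costs through ocean freight to the destination port, but not insurance.
Already in the invoice (seller's account under CFR): inland to port — exclude.
CIF value = CFR price + insurance = 413865.30 + 576.99 = 414442.29
Ad valorem component: 414442.29 × 18% = 74599.61
Specific component: 11386 × 0.52 = 5920.72
Import duty = 74599.61 + 5920.72 = 80520.33
Buyer bears: insurance 576.99 + destination terminal 232.80 + brokerage 211.60 + duty 80520.33 = 81541.72
Landed cost = invoice 413865.30 + 81541.72 = 495407.02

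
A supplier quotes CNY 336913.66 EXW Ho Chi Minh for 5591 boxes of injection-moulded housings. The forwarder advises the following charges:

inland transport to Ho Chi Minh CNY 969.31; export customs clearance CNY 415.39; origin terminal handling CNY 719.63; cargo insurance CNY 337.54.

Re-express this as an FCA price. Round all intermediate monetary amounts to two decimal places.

Not relevant to the conversion: insurance, origin terminal — on the buyer under both terms; not part of either seller's price.
From EXW to FCA, the seller additionally bears: inland to port, export clearance.
FCA price = 336913.66 + 969.31 + 415.39 = 338298.36

FCA price: CNY 338298.36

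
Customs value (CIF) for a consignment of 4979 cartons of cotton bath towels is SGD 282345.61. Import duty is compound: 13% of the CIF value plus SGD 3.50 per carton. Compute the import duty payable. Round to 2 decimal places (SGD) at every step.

Ad valorem component: 282345.61 × 13% = 36704.93
Specific component: 4979 × 3.50 = 17426.50
Import duty = 36704.93 + 17426.50 = 54131.43

Import duty: SGD 54131.43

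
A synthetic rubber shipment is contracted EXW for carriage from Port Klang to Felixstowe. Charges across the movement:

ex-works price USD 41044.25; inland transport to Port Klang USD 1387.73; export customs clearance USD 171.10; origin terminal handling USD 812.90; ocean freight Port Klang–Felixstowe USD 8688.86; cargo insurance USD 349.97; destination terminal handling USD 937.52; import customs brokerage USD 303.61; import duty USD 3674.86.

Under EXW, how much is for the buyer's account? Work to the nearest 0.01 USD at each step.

Buyer's account: USD 16326.55

EXW: the seller makes goods available at their premises; the buyer bears all onward costs.
Seller's account: goods 41044.25 = 41044.25
Buyer's account: inland to port 1387.73 + export clearance 171.10 + origin terminal 812.90 + freight 8688.86 + insurance 349.97 + destination terminal 937.52 + brokerage 303.61 + duty 3674.86 = 16326.55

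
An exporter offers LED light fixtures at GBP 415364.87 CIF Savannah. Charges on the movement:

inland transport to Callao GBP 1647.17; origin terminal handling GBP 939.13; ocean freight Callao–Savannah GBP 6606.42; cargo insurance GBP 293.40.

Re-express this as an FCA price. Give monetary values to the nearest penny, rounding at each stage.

Not relevant to the conversion: inland to port — on the seller under both CIF and FCA; already in the CIF price and stays in the FCA price.
From CIF to FCA, the seller no longer bears: origin terminal, freight, insurance.
FCA price = 415364.87 − 939.13 − 6606.42 − 293.40 = 407525.92

FCA price: GBP 407525.92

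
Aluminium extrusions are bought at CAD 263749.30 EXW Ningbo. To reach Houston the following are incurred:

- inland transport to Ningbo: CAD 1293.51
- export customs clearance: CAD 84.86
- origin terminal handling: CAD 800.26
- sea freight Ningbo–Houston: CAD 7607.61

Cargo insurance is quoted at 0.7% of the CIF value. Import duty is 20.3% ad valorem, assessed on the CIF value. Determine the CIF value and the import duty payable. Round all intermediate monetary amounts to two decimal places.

Let C be the CIF value. C = EXW price + pre-shipment costs + freight + 0.7% × C
C − 0.7% × C = 263749.30 + 1293.51 + 84.86 + 800.26 + 7607.61
0.993 × C = 273535.54
C = 273535.54 / 0.993 = 275463.79
Insurance premium = 0.7% × 275463.79 = 1928.25
Import duty = 275463.79 × 20.3% = 55919.15

CIF value: CAD 275463.79; import duty: CAD 55919.15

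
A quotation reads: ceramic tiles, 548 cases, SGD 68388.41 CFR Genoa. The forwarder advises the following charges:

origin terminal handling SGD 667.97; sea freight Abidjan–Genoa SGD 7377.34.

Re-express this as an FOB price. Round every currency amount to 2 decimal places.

FOB price: SGD 61011.07

Not relevant to the conversion: origin terminal — on the seller under both CFR and FOB; already in the CFR price and stays in the FOB price.
From CFR to FOB, the seller no longer bears: freight.
FOB price = 68388.41 − 7377.34 = 61011.07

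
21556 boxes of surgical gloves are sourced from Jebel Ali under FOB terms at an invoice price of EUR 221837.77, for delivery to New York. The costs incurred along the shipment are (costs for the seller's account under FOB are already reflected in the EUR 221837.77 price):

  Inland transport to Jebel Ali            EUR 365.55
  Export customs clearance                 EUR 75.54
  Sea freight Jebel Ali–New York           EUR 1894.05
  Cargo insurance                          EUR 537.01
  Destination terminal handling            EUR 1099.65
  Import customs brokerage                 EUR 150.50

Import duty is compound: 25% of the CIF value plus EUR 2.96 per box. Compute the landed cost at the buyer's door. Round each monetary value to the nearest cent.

FOB: the seller bears costs until goods are on board at the origin port; the buyer bears freight, insurance and all costs thereafter.
Already in the invoice (seller's account under FOB): inland to port, export clearance — exclude.
CIF value = FOB price + freight + insurance = 221837.77 + 1894.05 + 537.01 = 224268.83
Ad valorem component: 224268.83 × 25% = 56067.21
Specific component: 21556 × 2.96 = 63805.76
Import duty = 56067.21 + 63805.76 = 119872.97
Buyer bears: freight 1894.05 + insurance 537.01 + destination terminal 1099.65 + brokerage 150.50 + duty 119872.97 = 123554.18
Landed cost = invoice 221837.77 + 123554.18 = 345391.95

Total landed cost: EUR 345391.95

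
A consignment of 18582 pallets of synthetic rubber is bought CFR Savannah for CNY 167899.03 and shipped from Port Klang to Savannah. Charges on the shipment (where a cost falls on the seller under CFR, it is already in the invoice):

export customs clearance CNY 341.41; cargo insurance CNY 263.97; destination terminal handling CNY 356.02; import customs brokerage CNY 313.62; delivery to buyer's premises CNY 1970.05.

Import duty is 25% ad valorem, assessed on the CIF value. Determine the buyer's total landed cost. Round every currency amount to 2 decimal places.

CFR: the seller pays costs through ocean freight to the destination port, but not insurance.
Already in the invoice (seller's account under CFR): export clearance — exclude.
CIF value = CFR price + insurance = 167899.03 + 263.97 = 168163.00
Import duty = 168163.00 × 25% = 42040.75
Buyer bears: insurance 263.97 + destination terminal 356.02 + brokerage 313.62 + delivery 1970.05 + duty 42040.75 = 44944.41
Landed cost = invoice 167899.03 + 44944.41 = 212843.44

Total landed cost: CNY 212843.44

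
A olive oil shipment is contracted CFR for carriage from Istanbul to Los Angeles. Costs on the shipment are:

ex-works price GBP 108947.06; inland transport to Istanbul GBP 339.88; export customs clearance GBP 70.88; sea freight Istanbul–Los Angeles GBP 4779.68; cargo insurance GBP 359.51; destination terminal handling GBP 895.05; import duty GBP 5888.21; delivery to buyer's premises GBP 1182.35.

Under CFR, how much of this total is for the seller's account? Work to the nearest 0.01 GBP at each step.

Seller's account: GBP 114137.50

CFR: the seller pays costs through ocean freight to the destination port, but not insurance.
Seller's account: goods 108947.06 + inland to port 339.88 + export clearance 70.88 + freight 4779.68 = 114137.50
Buyer's account: insurance 359.51 + destination terminal 895.05 + duty 5888.21 + delivery 1182.35 = 8325.12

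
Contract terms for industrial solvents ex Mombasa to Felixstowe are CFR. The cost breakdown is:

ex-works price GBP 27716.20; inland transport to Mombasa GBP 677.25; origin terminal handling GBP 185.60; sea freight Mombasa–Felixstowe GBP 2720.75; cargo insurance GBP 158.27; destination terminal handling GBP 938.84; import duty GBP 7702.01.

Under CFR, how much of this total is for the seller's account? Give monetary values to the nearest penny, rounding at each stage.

CFR: the seller pays costs through ocean freight to the destination port, but not insurance.
Seller's account: goods 27716.20 + inland to port 677.25 + origin terminal 185.60 + freight 2720.75 = 31299.80
Buyer's account: insurance 158.27 + destination terminal 938.84 + duty 7702.01 = 8799.12

Seller's account: GBP 31299.80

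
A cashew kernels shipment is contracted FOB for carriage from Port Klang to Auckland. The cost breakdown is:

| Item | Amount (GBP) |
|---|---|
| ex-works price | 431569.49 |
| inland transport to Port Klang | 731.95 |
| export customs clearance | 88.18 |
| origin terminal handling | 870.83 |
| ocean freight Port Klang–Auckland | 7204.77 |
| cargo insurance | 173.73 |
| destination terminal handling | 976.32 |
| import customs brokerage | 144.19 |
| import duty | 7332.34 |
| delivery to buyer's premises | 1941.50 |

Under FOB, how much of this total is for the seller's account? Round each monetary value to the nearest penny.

FOB: the seller bears costs until goods are on board at the origin port; the buyer bears freight, insurance and all costs thereafter.
Seller's account: goods 431569.49 + inland to port 731.95 + export clearance 88.18 + origin terminal 870.83 = 433260.45
Buyer's account: freight 7204.77 + insurance 173.73 + destination terminal 976.32 + brokerage 144.19 + duty 7332.34 + delivery 1941.50 = 17772.85

Seller's account: GBP 433260.45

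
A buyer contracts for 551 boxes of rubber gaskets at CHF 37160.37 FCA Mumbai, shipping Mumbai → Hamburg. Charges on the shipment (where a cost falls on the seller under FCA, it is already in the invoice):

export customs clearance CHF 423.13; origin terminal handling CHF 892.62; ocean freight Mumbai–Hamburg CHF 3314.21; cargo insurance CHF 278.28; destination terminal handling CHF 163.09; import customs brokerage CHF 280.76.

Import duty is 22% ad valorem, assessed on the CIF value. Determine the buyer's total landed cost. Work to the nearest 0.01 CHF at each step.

Total landed cost: CHF 51251.34

FCA: the seller delivers export-cleared goods to the carrier; the buyer bears costs from that point.
Already in the invoice (seller's account under FCA): export clearance — exclude.
CIF value = FCA price + origin terminal + freight + insurance = 37160.37 + 892.62 + 3314.21 + 278.28 = 41645.48
Import duty = 41645.48 × 22% = 9162.01
Buyer bears: origin terminal 892.62 + freight 3314.21 + insurance 278.28 + destination terminal 163.09 + brokerage 280.76 + duty 9162.01 = 14090.97
Landed cost = invoice 37160.37 + 14090.97 = 51251.34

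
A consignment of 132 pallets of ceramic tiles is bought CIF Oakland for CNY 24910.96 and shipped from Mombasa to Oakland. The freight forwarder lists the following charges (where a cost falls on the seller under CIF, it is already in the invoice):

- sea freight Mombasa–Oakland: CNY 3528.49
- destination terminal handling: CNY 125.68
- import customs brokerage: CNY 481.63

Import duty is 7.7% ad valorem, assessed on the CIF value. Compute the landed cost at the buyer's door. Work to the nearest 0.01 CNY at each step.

CIF: the seller pays costs through ocean freight and marine insurance to the destination port.
Already in the invoice (seller's account under CIF): freight — exclude.
The CIF price already equals the CIF value: 24910.96
Import duty = 24910.96 × 7.7% = 1918.14
Buyer bears: destination terminal 125.68 + brokerage 481.63 + duty 1918.14 = 2525.45
Landed cost = invoice 24910.96 + 2525.45 = 27436.41

Total landed cost: CNY 27436.41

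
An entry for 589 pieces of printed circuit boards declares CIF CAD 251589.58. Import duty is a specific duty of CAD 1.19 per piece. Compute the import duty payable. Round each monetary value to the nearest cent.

Import duty: CAD 700.91

Import duty = 589 × 1.19 = 700.91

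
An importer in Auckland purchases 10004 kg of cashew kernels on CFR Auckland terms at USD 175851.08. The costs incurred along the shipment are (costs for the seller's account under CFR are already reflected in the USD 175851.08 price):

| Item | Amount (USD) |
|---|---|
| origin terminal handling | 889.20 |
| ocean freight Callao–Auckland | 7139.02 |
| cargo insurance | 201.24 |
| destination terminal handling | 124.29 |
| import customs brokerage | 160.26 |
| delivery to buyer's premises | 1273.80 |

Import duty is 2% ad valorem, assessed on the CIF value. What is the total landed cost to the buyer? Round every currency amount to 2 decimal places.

CFR: the seller pays costs through ocean freight to the destination port, but not insurance.
Already in the invoice (seller's account under CFR): origin terminal, freight — exclude.
CIF value = CFR price + insurance = 175851.08 + 201.24 = 176052.32
Import duty = 176052.32 × 2% = 3521.05
Buyer bears: insurance 201.24 + destination terminal 124.29 + brokerage 160.26 + delivery 1273.80 + duty 3521.05 = 5280.64
Landed cost = invoice 175851.08 + 5280.64 = 181131.72

Total landed cost: USD 181131.72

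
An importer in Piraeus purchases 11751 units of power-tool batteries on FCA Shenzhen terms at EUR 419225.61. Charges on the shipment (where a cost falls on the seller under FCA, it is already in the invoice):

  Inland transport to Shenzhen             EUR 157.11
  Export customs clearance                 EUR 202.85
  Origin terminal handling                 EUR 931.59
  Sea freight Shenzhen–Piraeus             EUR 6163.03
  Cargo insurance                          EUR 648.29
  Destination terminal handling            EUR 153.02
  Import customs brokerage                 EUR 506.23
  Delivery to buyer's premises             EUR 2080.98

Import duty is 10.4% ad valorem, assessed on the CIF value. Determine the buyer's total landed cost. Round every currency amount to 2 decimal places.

Total landed cost: EUR 474113.48

FCA: the seller delivers export-cleared goods to the carrier; the buyer bears costs from that point.
Already in the invoice (seller's account under FCA): inland to port, export clearance — exclude.
CIF value = FCA price + origin terminal + freight + insurance = 419225.61 + 931.59 + 6163.03 + 648.29 = 426968.52
Import duty = 426968.52 × 10.4% = 44404.73
Buyer bears: origin terminal 931.59 + freight 6163.03 + insurance 648.29 + destination terminal 153.02 + brokerage 506.23 + delivery 2080.98 + duty 44404.73 = 54887.87
Landed cost = invoice 419225.61 + 54887.87 = 474113.48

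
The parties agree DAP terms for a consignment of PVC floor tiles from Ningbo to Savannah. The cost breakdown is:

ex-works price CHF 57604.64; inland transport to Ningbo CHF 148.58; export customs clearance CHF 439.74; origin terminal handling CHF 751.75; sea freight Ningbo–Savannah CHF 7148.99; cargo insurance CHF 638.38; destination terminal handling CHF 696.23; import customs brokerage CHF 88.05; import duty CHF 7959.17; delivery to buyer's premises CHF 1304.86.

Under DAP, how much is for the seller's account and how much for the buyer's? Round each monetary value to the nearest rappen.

DAP: the seller bears all costs to the named destination except import duty and clearance.
Seller's account: goods 57604.64 + inland to port 148.58 + export clearance 439.74 + origin terminal 751.75 + freight 7148.99 + insurance 638.38 + destination terminal 696.23 + delivery 1304.86 = 68733.17
Buyer's account: brokerage 88.05 + duty 7959.17 = 8047.22

Seller: CHF 68733.17; buyer: CHF 8047.22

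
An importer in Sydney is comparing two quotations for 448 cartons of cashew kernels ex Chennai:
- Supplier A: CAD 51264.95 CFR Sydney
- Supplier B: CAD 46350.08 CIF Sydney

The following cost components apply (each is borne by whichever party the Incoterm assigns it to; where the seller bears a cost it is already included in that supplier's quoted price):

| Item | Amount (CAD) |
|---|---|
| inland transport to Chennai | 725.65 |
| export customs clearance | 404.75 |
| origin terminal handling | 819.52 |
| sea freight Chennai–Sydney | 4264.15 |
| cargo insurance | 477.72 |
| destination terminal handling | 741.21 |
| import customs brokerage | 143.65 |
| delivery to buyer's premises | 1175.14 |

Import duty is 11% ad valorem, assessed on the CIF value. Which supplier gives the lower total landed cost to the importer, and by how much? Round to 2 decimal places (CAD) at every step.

Supplier B is cheaper by CAD 5985.77

Supplier A (CFR):
CIF value = CFR price + insurance = 51264.95 + 477.72 = 51742.67
Import duty = 51742.67 × 11% = 5691.69
Buyer bears (A): 477.72 + 741.21 + 143.65 + 1175.14 = 2537.72
Landed cost (A) = invoice 51264.95 + 2537.72 + duty 5691.69 = 59494.36
Supplier B (CIF):
The CIF price already equals the CIF value: 46350.08
Import duty = 46350.08 × 11% = 5098.51
Buyer bears (B): 741.21 + 143.65 + 1175.14 = 2060.00
Landed cost (B) = invoice 46350.08 + 2060.00 + duty 5098.51 = 53508.59
Difference = |59494.36 − 53508.59| = 5985.77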